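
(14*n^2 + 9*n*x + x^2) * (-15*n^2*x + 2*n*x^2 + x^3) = -210*n^4*x - 107*n^3*x^2 + 17*n^2*x^3 + 11*n*x^4 + x^5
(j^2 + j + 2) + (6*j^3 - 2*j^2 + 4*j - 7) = 6*j^3 - j^2 + 5*j - 5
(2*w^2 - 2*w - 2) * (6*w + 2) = 12*w^3 - 8*w^2 - 16*w - 4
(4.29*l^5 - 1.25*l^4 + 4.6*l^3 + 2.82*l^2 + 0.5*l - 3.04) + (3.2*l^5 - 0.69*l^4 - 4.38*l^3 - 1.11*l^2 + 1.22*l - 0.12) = 7.49*l^5 - 1.94*l^4 + 0.22*l^3 + 1.71*l^2 + 1.72*l - 3.16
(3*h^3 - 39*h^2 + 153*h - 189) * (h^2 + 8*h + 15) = 3*h^5 - 15*h^4 - 114*h^3 + 450*h^2 + 783*h - 2835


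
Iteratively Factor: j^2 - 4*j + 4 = (j - 2)*(j - 2)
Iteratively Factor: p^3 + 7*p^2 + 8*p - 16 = (p + 4)*(p^2 + 3*p - 4) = (p + 4)^2*(p - 1)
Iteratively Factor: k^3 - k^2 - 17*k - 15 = (k - 5)*(k^2 + 4*k + 3) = (k - 5)*(k + 1)*(k + 3)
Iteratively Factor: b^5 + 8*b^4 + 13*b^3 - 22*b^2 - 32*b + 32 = (b + 2)*(b^4 + 6*b^3 + b^2 - 24*b + 16) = (b + 2)*(b + 4)*(b^3 + 2*b^2 - 7*b + 4) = (b - 1)*(b + 2)*(b + 4)*(b^2 + 3*b - 4) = (b - 1)*(b + 2)*(b + 4)^2*(b - 1)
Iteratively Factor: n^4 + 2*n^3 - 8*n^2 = (n + 4)*(n^3 - 2*n^2) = n*(n + 4)*(n^2 - 2*n) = n^2*(n + 4)*(n - 2)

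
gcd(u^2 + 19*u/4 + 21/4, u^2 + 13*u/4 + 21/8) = u + 7/4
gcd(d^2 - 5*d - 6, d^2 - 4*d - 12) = d - 6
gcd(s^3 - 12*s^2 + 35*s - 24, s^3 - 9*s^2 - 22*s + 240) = s - 8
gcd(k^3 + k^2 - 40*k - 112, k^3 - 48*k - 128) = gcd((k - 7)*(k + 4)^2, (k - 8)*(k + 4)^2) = k^2 + 8*k + 16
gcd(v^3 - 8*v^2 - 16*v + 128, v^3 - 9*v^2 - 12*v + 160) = v^2 - 4*v - 32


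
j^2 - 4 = (j - 2)*(j + 2)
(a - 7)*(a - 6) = a^2 - 13*a + 42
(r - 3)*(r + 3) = r^2 - 9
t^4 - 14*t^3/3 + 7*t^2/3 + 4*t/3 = t*(t - 4)*(t - 1)*(t + 1/3)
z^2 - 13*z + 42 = (z - 7)*(z - 6)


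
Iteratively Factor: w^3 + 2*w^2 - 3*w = (w)*(w^2 + 2*w - 3) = w*(w + 3)*(w - 1)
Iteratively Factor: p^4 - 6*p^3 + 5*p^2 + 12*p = (p - 3)*(p^3 - 3*p^2 - 4*p) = (p - 3)*(p + 1)*(p^2 - 4*p) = p*(p - 3)*(p + 1)*(p - 4)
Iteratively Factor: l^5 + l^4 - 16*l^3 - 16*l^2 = (l + 1)*(l^4 - 16*l^2) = (l - 4)*(l + 1)*(l^3 + 4*l^2) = l*(l - 4)*(l + 1)*(l^2 + 4*l) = l*(l - 4)*(l + 1)*(l + 4)*(l)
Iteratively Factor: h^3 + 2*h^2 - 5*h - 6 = (h + 1)*(h^2 + h - 6) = (h - 2)*(h + 1)*(h + 3)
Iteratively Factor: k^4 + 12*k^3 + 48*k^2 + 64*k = (k + 4)*(k^3 + 8*k^2 + 16*k) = (k + 4)^2*(k^2 + 4*k) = (k + 4)^3*(k)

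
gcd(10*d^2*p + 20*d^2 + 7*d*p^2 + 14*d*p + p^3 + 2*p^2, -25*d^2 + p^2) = 5*d + p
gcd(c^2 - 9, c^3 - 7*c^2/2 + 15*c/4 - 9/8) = 1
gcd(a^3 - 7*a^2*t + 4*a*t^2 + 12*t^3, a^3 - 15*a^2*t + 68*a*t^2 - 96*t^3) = 1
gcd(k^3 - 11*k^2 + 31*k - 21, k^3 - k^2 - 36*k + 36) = k - 1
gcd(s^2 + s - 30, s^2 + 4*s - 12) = s + 6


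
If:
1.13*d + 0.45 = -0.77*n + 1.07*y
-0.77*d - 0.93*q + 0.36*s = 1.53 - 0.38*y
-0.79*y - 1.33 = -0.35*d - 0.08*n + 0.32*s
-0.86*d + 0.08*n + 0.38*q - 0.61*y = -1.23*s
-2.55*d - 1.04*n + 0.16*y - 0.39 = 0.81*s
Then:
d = 1.71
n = -6.12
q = -3.35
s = 1.55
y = -2.17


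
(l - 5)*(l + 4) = l^2 - l - 20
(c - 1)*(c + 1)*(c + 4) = c^3 + 4*c^2 - c - 4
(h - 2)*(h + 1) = h^2 - h - 2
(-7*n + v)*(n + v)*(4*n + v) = -28*n^3 - 31*n^2*v - 2*n*v^2 + v^3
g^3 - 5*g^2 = g^2*(g - 5)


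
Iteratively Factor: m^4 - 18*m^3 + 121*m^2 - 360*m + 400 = (m - 4)*(m^3 - 14*m^2 + 65*m - 100) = (m - 5)*(m - 4)*(m^2 - 9*m + 20) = (m - 5)*(m - 4)^2*(m - 5)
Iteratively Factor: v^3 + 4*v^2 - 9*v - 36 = (v + 3)*(v^2 + v - 12) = (v - 3)*(v + 3)*(v + 4)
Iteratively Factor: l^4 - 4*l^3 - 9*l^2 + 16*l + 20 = (l + 1)*(l^3 - 5*l^2 - 4*l + 20) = (l + 1)*(l + 2)*(l^2 - 7*l + 10) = (l - 2)*(l + 1)*(l + 2)*(l - 5)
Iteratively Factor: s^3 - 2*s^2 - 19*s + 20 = (s - 5)*(s^2 + 3*s - 4) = (s - 5)*(s - 1)*(s + 4)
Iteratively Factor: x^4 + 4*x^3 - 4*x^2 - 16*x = (x + 2)*(x^3 + 2*x^2 - 8*x) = (x - 2)*(x + 2)*(x^2 + 4*x) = (x - 2)*(x + 2)*(x + 4)*(x)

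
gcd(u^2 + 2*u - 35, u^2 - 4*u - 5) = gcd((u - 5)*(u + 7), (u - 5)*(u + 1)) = u - 5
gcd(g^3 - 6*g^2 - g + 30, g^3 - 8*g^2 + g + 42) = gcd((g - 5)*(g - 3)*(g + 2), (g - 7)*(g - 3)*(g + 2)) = g^2 - g - 6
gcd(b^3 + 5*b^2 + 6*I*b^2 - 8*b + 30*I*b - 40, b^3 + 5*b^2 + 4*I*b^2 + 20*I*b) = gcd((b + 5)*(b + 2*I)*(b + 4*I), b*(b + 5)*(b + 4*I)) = b^2 + b*(5 + 4*I) + 20*I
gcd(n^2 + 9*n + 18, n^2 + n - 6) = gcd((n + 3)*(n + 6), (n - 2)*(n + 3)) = n + 3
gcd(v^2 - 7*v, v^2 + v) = v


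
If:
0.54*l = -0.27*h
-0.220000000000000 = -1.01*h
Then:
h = 0.22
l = -0.11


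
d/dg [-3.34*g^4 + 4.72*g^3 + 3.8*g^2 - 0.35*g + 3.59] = -13.36*g^3 + 14.16*g^2 + 7.6*g - 0.35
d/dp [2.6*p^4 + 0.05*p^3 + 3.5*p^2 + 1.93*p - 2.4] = 10.4*p^3 + 0.15*p^2 + 7.0*p + 1.93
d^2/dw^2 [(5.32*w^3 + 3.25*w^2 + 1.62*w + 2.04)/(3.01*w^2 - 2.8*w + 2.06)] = (-5.6843418860808e-14*w^5 + 101.57994*w^3 - 194.130636*w^2 - 27.97284*w + 52.960472)/(27.270901*w^6 - 76.10484*w^5 + 126.786618*w^4 - 126.12208*w^3 + 86.770908*w^2 - 35.64624*w + 8.741816)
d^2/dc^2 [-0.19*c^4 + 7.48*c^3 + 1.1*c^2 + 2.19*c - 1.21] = -2.28*c^2 + 44.88*c + 2.2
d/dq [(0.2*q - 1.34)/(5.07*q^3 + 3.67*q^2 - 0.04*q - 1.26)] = (-2.028*q^3 + 19.6474*q^2 + 9.8356*q - 0.3056)/(25.7049*q^6 + 37.2138*q^5 + 13.0633*q^4 - 13.07*q^3 - 9.2468*q^2 + 0.1008*q + 1.5876)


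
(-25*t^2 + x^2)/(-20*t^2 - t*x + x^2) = (5*t + x)/(4*t + x)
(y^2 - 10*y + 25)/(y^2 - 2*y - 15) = (y - 5)/(y + 3)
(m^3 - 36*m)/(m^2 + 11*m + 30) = m*(m - 6)/(m + 5)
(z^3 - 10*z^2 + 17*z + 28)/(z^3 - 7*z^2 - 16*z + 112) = (z + 1)/(z + 4)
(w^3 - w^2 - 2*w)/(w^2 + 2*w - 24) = w*(w^2 - w - 2)/(w^2 + 2*w - 24)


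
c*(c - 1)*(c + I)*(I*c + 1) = I*c^4 - I*c^3 + I*c^2 - I*c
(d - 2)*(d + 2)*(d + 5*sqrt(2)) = d^3 + 5*sqrt(2)*d^2 - 4*d - 20*sqrt(2)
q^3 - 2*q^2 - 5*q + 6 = (q - 3)*(q - 1)*(q + 2)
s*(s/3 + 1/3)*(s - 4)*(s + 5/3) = s^4/3 - 4*s^3/9 - 3*s^2 - 20*s/9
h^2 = h^2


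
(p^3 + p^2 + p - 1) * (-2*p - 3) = -2*p^4 - 5*p^3 - 5*p^2 - p + 3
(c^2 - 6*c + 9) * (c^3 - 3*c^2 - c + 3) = c^5 - 9*c^4 + 26*c^3 - 18*c^2 - 27*c + 27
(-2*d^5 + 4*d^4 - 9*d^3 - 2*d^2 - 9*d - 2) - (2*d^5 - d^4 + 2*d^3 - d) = -4*d^5 + 5*d^4 - 11*d^3 - 2*d^2 - 8*d - 2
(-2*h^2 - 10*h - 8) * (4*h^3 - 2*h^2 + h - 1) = -8*h^5 - 36*h^4 - 14*h^3 + 8*h^2 + 2*h + 8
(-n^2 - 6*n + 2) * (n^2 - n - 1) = -n^4 - 5*n^3 + 9*n^2 + 4*n - 2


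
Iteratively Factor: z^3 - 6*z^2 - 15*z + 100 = (z - 5)*(z^2 - z - 20) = (z - 5)*(z + 4)*(z - 5)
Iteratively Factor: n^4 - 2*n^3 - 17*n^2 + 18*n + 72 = (n - 3)*(n^3 + n^2 - 14*n - 24) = (n - 4)*(n - 3)*(n^2 + 5*n + 6) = (n - 4)*(n - 3)*(n + 2)*(n + 3)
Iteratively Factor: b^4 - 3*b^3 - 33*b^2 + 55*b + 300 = (b - 5)*(b^3 + 2*b^2 - 23*b - 60) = (b - 5)*(b + 3)*(b^2 - b - 20) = (b - 5)^2*(b + 3)*(b + 4)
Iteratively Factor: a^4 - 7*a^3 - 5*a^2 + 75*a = (a)*(a^3 - 7*a^2 - 5*a + 75) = a*(a - 5)*(a^2 - 2*a - 15) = a*(a - 5)*(a + 3)*(a - 5)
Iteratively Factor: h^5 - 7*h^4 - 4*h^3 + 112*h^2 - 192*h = (h - 3)*(h^4 - 4*h^3 - 16*h^2 + 64*h) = h*(h - 3)*(h^3 - 4*h^2 - 16*h + 64) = h*(h - 4)*(h - 3)*(h^2 - 16) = h*(h - 4)^2*(h - 3)*(h + 4)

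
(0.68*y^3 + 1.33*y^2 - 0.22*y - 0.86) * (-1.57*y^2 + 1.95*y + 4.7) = -1.0676*y^5 - 0.7621*y^4 + 6.1349*y^3 + 7.1722*y^2 - 2.711*y - 4.042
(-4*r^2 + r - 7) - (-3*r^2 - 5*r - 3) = -r^2 + 6*r - 4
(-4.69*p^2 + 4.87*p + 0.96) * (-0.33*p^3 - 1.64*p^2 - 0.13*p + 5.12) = 1.5477*p^5 + 6.0845*p^4 - 7.6939*p^3 - 26.2203*p^2 + 24.8096*p + 4.9152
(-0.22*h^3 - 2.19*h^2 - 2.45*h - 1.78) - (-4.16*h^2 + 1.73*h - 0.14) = -0.22*h^3 + 1.97*h^2 - 4.18*h - 1.64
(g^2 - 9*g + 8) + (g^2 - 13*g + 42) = 2*g^2 - 22*g + 50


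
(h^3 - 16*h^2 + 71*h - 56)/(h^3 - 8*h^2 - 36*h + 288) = (h^2 - 8*h + 7)/(h^2 - 36)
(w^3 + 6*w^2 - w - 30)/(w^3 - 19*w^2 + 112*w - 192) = (w^3 + 6*w^2 - w - 30)/(w^3 - 19*w^2 + 112*w - 192)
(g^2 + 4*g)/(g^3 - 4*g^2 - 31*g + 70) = g*(g + 4)/(g^3 - 4*g^2 - 31*g + 70)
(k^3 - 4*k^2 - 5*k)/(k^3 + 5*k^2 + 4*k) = (k - 5)/(k + 4)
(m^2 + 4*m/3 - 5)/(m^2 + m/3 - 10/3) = (m + 3)/(m + 2)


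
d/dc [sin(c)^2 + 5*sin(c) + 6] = (2*sin(c) + 5)*cos(c)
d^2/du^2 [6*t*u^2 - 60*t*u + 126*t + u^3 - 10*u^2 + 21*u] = 12*t + 6*u - 20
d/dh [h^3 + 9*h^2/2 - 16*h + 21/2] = 3*h^2 + 9*h - 16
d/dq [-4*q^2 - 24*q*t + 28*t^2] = -8*q - 24*t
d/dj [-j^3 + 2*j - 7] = 2 - 3*j^2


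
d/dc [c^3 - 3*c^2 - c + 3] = 3*c^2 - 6*c - 1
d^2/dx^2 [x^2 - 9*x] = 2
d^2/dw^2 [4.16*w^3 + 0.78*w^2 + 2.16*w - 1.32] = 24.96*w + 1.56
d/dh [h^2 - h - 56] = 2*h - 1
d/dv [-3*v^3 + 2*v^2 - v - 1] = -9*v^2 + 4*v - 1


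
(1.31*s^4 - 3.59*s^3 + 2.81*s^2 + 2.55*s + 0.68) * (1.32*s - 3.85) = 1.7292*s^5 - 9.7823*s^4 + 17.5307*s^3 - 7.4525*s^2 - 8.9199*s - 2.618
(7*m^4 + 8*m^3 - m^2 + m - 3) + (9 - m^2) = 7*m^4 + 8*m^3 - 2*m^2 + m + 6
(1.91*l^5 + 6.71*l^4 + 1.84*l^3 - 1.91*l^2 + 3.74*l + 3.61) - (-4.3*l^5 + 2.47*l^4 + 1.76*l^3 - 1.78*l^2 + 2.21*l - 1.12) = 6.21*l^5 + 4.24*l^4 + 0.0800000000000001*l^3 - 0.13*l^2 + 1.53*l + 4.73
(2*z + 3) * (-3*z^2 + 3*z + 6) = -6*z^3 - 3*z^2 + 21*z + 18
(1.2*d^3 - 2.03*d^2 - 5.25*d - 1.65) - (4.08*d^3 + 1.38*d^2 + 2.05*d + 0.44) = -2.88*d^3 - 3.41*d^2 - 7.3*d - 2.09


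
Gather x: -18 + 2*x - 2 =2*x - 20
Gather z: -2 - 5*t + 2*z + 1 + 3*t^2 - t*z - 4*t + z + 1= 3*t^2 - 9*t + z*(3 - t)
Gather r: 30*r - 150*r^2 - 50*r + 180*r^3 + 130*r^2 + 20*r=180*r^3 - 20*r^2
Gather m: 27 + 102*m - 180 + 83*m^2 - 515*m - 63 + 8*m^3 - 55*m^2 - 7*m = 8*m^3 + 28*m^2 - 420*m - 216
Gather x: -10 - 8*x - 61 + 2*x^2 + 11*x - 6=2*x^2 + 3*x - 77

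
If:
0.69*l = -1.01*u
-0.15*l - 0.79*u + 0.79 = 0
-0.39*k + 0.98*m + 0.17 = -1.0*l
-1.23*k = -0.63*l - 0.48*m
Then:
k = -0.35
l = -2.03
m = 1.75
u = 1.38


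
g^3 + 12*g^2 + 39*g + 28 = (g + 1)*(g + 4)*(g + 7)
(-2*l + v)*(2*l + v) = -4*l^2 + v^2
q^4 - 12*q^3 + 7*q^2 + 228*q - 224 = (q - 8)*(q - 7)*(q - 1)*(q + 4)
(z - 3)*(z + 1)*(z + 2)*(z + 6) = z^4 + 6*z^3 - 7*z^2 - 48*z - 36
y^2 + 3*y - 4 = (y - 1)*(y + 4)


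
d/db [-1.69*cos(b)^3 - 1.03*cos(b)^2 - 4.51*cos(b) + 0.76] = (5.07*cos(b)^2 + 2.06*cos(b) + 4.51)*sin(b)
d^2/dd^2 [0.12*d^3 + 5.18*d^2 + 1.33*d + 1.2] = 0.72*d + 10.36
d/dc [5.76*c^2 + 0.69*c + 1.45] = 11.52*c + 0.69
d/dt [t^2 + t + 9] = 2*t + 1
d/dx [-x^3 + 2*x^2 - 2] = x*(4 - 3*x)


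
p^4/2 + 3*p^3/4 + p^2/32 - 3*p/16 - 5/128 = (p/2 + 1/4)*(p - 1/2)*(p + 1/4)*(p + 5/4)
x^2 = x^2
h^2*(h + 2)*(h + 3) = h^4 + 5*h^3 + 6*h^2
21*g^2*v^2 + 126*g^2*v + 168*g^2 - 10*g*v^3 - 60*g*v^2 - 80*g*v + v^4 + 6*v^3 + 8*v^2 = (-7*g + v)*(-3*g + v)*(v + 2)*(v + 4)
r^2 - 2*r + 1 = (r - 1)^2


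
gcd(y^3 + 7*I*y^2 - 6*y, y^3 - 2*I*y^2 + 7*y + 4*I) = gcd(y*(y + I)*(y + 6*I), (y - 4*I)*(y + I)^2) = y + I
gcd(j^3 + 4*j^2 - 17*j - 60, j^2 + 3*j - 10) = j + 5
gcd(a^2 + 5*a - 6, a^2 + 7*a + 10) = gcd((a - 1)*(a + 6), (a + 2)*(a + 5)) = 1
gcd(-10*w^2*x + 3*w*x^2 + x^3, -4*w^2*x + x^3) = -2*w*x + x^2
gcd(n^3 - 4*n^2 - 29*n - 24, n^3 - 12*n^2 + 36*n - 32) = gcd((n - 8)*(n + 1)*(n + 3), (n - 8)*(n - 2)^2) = n - 8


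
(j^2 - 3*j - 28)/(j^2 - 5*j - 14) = (j + 4)/(j + 2)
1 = 1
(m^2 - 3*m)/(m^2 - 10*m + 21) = m/(m - 7)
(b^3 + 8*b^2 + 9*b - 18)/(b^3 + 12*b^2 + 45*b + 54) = (b - 1)/(b + 3)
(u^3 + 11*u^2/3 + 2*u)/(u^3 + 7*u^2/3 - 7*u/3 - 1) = u*(3*u + 2)/(3*u^2 - 2*u - 1)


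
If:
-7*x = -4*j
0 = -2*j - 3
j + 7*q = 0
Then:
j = -3/2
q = 3/14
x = -6/7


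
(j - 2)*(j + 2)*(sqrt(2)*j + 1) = sqrt(2)*j^3 + j^2 - 4*sqrt(2)*j - 4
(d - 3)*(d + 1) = d^2 - 2*d - 3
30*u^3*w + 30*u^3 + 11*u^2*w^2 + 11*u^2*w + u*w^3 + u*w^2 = (5*u + w)*(6*u + w)*(u*w + u)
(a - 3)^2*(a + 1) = a^3 - 5*a^2 + 3*a + 9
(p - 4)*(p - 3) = p^2 - 7*p + 12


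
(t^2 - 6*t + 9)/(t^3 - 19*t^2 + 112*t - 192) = (t - 3)/(t^2 - 16*t + 64)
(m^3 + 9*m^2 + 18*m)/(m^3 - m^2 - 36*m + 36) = m*(m + 3)/(m^2 - 7*m + 6)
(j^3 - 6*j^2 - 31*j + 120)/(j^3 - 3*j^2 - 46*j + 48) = (j^2 + 2*j - 15)/(j^2 + 5*j - 6)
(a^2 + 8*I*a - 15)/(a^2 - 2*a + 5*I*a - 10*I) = (a + 3*I)/(a - 2)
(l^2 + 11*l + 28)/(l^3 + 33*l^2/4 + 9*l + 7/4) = 4*(l + 4)/(4*l^2 + 5*l + 1)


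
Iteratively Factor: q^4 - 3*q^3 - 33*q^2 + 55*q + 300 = (q - 5)*(q^3 + 2*q^2 - 23*q - 60) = (q - 5)*(q + 3)*(q^2 - q - 20) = (q - 5)^2*(q + 3)*(q + 4)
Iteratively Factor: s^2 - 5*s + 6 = (s - 2)*(s - 3)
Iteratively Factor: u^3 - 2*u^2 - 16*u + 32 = (u + 4)*(u^2 - 6*u + 8) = (u - 4)*(u + 4)*(u - 2)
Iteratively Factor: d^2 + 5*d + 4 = (d + 4)*(d + 1)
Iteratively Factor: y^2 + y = (y)*(y + 1)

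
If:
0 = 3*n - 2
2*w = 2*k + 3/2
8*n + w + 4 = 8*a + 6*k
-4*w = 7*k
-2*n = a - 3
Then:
No Solution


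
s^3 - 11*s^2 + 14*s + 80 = (s - 8)*(s - 5)*(s + 2)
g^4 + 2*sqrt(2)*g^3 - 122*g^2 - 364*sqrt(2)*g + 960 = (g - 8*sqrt(2))*(g - sqrt(2))*(g + 5*sqrt(2))*(g + 6*sqrt(2))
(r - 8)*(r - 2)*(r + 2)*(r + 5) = r^4 - 3*r^3 - 44*r^2 + 12*r + 160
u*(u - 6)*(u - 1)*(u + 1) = u^4 - 6*u^3 - u^2 + 6*u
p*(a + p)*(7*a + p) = 7*a^2*p + 8*a*p^2 + p^3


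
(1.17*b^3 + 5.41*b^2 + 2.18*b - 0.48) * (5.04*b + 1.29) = 5.8968*b^4 + 28.7757*b^3 + 17.9661*b^2 + 0.393*b - 0.6192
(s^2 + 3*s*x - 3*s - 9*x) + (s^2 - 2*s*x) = 2*s^2 + s*x - 3*s - 9*x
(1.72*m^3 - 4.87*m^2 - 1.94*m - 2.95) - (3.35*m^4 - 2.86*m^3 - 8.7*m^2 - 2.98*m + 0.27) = -3.35*m^4 + 4.58*m^3 + 3.83*m^2 + 1.04*m - 3.22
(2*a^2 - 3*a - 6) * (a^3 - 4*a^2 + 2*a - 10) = 2*a^5 - 11*a^4 + 10*a^3 - 2*a^2 + 18*a + 60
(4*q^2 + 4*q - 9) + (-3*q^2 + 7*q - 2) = q^2 + 11*q - 11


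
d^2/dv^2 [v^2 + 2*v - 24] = 2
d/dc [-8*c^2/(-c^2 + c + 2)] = 8*c*(-c - 4)/(c^4 - 2*c^3 - 3*c^2 + 4*c + 4)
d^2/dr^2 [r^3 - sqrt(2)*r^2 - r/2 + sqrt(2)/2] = 6*r - 2*sqrt(2)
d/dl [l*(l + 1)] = 2*l + 1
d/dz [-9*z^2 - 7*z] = -18*z - 7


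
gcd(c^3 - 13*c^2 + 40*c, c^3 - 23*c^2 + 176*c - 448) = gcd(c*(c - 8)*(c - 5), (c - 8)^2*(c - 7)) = c - 8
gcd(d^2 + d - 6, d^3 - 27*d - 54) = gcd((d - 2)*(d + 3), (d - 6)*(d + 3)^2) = d + 3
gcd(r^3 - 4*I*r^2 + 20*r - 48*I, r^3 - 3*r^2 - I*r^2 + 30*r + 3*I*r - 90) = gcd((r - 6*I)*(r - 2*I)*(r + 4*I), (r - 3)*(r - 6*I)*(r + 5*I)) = r - 6*I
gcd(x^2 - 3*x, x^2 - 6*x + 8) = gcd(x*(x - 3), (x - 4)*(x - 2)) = 1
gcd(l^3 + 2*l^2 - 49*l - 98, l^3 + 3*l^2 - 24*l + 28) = l + 7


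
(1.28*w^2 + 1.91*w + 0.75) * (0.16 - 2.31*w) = -2.9568*w^3 - 4.2073*w^2 - 1.4269*w + 0.12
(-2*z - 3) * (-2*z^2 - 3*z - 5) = 4*z^3 + 12*z^2 + 19*z + 15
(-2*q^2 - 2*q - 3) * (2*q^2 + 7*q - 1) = -4*q^4 - 18*q^3 - 18*q^2 - 19*q + 3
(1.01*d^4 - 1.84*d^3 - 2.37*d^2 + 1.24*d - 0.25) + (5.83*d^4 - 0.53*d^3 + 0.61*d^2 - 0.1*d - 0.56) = 6.84*d^4 - 2.37*d^3 - 1.76*d^2 + 1.14*d - 0.81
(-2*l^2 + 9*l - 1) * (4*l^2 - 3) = -8*l^4 + 36*l^3 + 2*l^2 - 27*l + 3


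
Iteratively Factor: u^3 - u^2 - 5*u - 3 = (u - 3)*(u^2 + 2*u + 1) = (u - 3)*(u + 1)*(u + 1)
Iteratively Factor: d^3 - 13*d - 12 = (d - 4)*(d^2 + 4*d + 3) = (d - 4)*(d + 1)*(d + 3)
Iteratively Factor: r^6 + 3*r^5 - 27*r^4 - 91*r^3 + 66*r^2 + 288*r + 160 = (r + 4)*(r^5 - r^4 - 23*r^3 + r^2 + 62*r + 40) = (r + 1)*(r + 4)*(r^4 - 2*r^3 - 21*r^2 + 22*r + 40) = (r + 1)^2*(r + 4)*(r^3 - 3*r^2 - 18*r + 40) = (r - 2)*(r + 1)^2*(r + 4)*(r^2 - r - 20) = (r - 5)*(r - 2)*(r + 1)^2*(r + 4)*(r + 4)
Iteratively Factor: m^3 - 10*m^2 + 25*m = (m - 5)*(m^2 - 5*m) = (m - 5)^2*(m)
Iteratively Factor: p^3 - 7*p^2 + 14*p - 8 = (p - 4)*(p^2 - 3*p + 2) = (p - 4)*(p - 2)*(p - 1)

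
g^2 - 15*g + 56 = (g - 8)*(g - 7)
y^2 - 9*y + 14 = (y - 7)*(y - 2)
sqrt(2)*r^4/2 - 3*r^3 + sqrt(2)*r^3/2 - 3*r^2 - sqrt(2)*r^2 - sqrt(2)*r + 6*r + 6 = (r - 3*sqrt(2))*(r - sqrt(2))*(r + sqrt(2))*(sqrt(2)*r/2 + sqrt(2)/2)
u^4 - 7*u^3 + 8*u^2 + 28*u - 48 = (u - 4)*(u - 3)*(u - 2)*(u + 2)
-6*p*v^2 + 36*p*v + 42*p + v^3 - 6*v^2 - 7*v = (-6*p + v)*(v - 7)*(v + 1)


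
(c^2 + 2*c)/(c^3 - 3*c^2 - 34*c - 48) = c/(c^2 - 5*c - 24)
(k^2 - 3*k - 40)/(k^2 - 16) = (k^2 - 3*k - 40)/(k^2 - 16)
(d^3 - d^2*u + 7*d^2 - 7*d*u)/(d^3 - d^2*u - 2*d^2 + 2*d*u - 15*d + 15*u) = d*(d + 7)/(d^2 - 2*d - 15)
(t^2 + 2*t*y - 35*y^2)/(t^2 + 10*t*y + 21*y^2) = (t - 5*y)/(t + 3*y)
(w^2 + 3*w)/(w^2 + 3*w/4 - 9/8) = 8*w*(w + 3)/(8*w^2 + 6*w - 9)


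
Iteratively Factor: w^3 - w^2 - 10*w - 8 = (w + 1)*(w^2 - 2*w - 8) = (w - 4)*(w + 1)*(w + 2)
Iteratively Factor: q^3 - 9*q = (q)*(q^2 - 9) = q*(q - 3)*(q + 3)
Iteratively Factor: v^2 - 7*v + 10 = (v - 5)*(v - 2)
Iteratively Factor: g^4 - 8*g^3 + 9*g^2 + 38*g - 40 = (g - 5)*(g^3 - 3*g^2 - 6*g + 8) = (g - 5)*(g - 1)*(g^2 - 2*g - 8) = (g - 5)*(g - 4)*(g - 1)*(g + 2)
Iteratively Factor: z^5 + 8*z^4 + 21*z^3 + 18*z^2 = (z + 3)*(z^4 + 5*z^3 + 6*z^2) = (z + 2)*(z + 3)*(z^3 + 3*z^2) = z*(z + 2)*(z + 3)*(z^2 + 3*z) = z^2*(z + 2)*(z + 3)*(z + 3)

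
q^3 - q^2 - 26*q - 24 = (q - 6)*(q + 1)*(q + 4)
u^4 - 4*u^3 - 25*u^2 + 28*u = u*(u - 7)*(u - 1)*(u + 4)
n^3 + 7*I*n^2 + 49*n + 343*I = (n - 7*I)*(n + 7*I)^2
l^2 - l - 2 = (l - 2)*(l + 1)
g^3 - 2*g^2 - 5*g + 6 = (g - 3)*(g - 1)*(g + 2)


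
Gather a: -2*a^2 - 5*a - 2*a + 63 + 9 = -2*a^2 - 7*a + 72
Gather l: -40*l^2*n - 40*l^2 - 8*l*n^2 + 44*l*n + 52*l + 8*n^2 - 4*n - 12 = l^2*(-40*n - 40) + l*(-8*n^2 + 44*n + 52) + 8*n^2 - 4*n - 12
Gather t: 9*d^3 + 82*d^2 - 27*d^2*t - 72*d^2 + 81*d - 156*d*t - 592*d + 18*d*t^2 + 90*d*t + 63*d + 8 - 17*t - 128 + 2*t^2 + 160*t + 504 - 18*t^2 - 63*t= 9*d^3 + 10*d^2 - 448*d + t^2*(18*d - 16) + t*(-27*d^2 - 66*d + 80) + 384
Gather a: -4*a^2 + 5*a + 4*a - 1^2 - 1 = -4*a^2 + 9*a - 2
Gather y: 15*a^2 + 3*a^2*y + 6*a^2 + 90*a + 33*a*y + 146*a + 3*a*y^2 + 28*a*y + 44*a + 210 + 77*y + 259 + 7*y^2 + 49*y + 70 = 21*a^2 + 280*a + y^2*(3*a + 7) + y*(3*a^2 + 61*a + 126) + 539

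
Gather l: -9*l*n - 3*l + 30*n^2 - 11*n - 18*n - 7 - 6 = l*(-9*n - 3) + 30*n^2 - 29*n - 13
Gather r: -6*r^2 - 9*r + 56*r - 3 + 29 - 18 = -6*r^2 + 47*r + 8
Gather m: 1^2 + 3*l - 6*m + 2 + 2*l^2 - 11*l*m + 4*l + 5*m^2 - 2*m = 2*l^2 + 7*l + 5*m^2 + m*(-11*l - 8) + 3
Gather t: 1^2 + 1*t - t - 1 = 0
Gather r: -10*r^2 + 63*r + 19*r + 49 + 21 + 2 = -10*r^2 + 82*r + 72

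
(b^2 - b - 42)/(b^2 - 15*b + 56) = (b + 6)/(b - 8)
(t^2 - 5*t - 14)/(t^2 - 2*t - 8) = (t - 7)/(t - 4)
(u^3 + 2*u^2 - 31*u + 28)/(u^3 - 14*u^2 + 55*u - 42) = (u^2 + 3*u - 28)/(u^2 - 13*u + 42)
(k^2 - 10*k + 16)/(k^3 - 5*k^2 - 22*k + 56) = (k - 8)/(k^2 - 3*k - 28)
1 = 1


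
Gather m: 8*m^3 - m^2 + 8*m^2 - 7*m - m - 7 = 8*m^3 + 7*m^2 - 8*m - 7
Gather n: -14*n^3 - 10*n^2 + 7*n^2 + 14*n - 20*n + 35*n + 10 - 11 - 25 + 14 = -14*n^3 - 3*n^2 + 29*n - 12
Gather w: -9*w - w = -10*w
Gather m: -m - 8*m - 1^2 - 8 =-9*m - 9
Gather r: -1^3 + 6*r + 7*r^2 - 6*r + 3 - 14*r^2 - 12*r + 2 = -7*r^2 - 12*r + 4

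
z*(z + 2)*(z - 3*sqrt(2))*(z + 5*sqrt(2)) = z^4 + 2*z^3 + 2*sqrt(2)*z^3 - 30*z^2 + 4*sqrt(2)*z^2 - 60*z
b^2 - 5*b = b*(b - 5)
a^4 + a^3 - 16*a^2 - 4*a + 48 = (a - 3)*(a - 2)*(a + 2)*(a + 4)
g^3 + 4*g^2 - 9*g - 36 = (g - 3)*(g + 3)*(g + 4)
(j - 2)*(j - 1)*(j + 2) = j^3 - j^2 - 4*j + 4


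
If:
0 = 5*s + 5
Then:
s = -1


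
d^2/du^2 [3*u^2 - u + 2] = 6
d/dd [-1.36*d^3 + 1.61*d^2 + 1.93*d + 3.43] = -4.08*d^2 + 3.22*d + 1.93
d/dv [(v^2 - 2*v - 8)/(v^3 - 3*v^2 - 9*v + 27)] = (-v^3 + v^2 + 12*v + 42)/(v^5 - 3*v^4 - 18*v^3 + 54*v^2 + 81*v - 243)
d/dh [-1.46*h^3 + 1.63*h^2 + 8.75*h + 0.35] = -4.38*h^2 + 3.26*h + 8.75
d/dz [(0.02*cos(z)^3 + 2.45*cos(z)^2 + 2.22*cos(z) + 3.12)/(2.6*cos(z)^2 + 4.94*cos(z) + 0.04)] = (-0.052*cos(z)^4 - 0.1976*cos(z)^3 - 6.3334*cos(z)^2 + 16.028*cos(z) + 15.324)*sin(z)/(6.76*cos(z)^4 + 25.688*cos(z)^3 + 24.6116*cos(z)^2 + 0.3952*cos(z) + 0.0016)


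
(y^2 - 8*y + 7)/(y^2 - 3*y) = (y^2 - 8*y + 7)/(y*(y - 3))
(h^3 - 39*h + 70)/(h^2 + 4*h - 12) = (h^2 + 2*h - 35)/(h + 6)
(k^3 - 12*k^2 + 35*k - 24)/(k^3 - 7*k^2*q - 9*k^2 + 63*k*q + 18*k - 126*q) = (-k^2 + 9*k - 8)/(-k^2 + 7*k*q + 6*k - 42*q)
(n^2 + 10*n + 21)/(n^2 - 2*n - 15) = (n + 7)/(n - 5)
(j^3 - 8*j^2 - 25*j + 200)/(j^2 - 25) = j - 8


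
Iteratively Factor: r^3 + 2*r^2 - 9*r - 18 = (r + 3)*(r^2 - r - 6) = (r - 3)*(r + 3)*(r + 2)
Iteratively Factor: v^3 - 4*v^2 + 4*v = (v - 2)*(v^2 - 2*v) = v*(v - 2)*(v - 2)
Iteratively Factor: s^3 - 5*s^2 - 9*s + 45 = (s - 5)*(s^2 - 9) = (s - 5)*(s - 3)*(s + 3)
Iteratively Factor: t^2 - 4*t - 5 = (t - 5)*(t + 1)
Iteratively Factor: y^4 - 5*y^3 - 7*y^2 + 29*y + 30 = (y + 2)*(y^3 - 7*y^2 + 7*y + 15) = (y - 3)*(y + 2)*(y^2 - 4*y - 5) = (y - 3)*(y + 1)*(y + 2)*(y - 5)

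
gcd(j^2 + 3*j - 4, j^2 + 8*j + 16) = j + 4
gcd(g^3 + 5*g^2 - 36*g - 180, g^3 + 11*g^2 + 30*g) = g^2 + 11*g + 30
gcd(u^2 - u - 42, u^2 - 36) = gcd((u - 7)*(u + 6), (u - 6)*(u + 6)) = u + 6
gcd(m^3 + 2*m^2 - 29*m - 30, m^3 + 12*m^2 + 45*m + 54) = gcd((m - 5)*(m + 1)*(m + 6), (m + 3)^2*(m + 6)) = m + 6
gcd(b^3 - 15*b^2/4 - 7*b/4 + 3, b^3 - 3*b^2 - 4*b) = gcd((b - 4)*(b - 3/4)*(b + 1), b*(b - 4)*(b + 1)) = b^2 - 3*b - 4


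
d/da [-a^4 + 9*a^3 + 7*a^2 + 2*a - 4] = -4*a^3 + 27*a^2 + 14*a + 2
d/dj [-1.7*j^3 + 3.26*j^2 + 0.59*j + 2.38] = -5.1*j^2 + 6.52*j + 0.59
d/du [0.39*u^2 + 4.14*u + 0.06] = 0.78*u + 4.14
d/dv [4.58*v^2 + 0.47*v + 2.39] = 9.16*v + 0.47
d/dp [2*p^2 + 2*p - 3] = 4*p + 2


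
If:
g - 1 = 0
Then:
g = 1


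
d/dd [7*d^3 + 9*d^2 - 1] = 3*d*(7*d + 6)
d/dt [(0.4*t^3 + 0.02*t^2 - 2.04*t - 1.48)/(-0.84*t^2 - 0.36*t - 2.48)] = (-0.336*t^4 - 0.288*t^3 - 4.6968*t^2 - 2.5856*t + 4.5264)/(0.7056*t^4 + 0.6048*t^3 + 4.296*t^2 + 1.7856*t + 6.1504)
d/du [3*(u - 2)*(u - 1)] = 6*u - 9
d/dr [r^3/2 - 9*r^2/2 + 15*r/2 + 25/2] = 3*r^2/2 - 9*r + 15/2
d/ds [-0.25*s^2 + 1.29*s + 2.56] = 1.29 - 0.5*s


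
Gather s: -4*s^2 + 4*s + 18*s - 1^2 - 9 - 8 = -4*s^2 + 22*s - 18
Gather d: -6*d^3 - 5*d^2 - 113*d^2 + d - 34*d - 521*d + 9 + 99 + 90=-6*d^3 - 118*d^2 - 554*d + 198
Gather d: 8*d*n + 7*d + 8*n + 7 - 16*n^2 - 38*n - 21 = d*(8*n + 7) - 16*n^2 - 30*n - 14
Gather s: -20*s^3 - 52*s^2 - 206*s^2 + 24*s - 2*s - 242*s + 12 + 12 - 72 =-20*s^3 - 258*s^2 - 220*s - 48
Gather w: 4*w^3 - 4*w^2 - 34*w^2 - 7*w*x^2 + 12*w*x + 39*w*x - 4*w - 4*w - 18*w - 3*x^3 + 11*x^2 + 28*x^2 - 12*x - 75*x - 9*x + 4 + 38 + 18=4*w^3 - 38*w^2 + w*(-7*x^2 + 51*x - 26) - 3*x^3 + 39*x^2 - 96*x + 60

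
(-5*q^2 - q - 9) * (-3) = 15*q^2 + 3*q + 27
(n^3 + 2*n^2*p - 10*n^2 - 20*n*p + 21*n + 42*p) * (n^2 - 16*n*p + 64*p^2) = n^5 - 14*n^4*p - 10*n^4 + 32*n^3*p^2 + 140*n^3*p + 21*n^3 + 128*n^2*p^3 - 320*n^2*p^2 - 294*n^2*p - 1280*n*p^3 + 672*n*p^2 + 2688*p^3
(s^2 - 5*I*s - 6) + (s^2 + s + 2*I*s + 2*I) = 2*s^2 + s - 3*I*s - 6 + 2*I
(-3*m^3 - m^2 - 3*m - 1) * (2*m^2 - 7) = -6*m^5 - 2*m^4 + 15*m^3 + 5*m^2 + 21*m + 7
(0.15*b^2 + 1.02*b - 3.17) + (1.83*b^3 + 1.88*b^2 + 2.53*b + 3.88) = 1.83*b^3 + 2.03*b^2 + 3.55*b + 0.71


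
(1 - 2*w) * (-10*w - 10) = 20*w^2 + 10*w - 10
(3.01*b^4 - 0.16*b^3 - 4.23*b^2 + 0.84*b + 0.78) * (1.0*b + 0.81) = 3.01*b^5 + 2.2781*b^4 - 4.3596*b^3 - 2.5863*b^2 + 1.4604*b + 0.6318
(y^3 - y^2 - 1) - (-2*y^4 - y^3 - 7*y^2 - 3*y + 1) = 2*y^4 + 2*y^3 + 6*y^2 + 3*y - 2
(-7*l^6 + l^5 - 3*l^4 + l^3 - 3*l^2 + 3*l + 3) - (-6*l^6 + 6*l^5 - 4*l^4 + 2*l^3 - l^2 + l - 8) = -l^6 - 5*l^5 + l^4 - l^3 - 2*l^2 + 2*l + 11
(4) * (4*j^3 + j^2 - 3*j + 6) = 16*j^3 + 4*j^2 - 12*j + 24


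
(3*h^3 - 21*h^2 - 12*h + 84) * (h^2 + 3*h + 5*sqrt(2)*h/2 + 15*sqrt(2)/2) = 3*h^5 - 12*h^4 + 15*sqrt(2)*h^4/2 - 75*h^3 - 30*sqrt(2)*h^3 - 375*sqrt(2)*h^2/2 + 48*h^2 + 120*sqrt(2)*h + 252*h + 630*sqrt(2)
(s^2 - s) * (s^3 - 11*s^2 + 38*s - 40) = s^5 - 12*s^4 + 49*s^3 - 78*s^2 + 40*s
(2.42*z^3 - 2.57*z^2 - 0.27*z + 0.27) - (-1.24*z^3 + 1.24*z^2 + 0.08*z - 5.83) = 3.66*z^3 - 3.81*z^2 - 0.35*z + 6.1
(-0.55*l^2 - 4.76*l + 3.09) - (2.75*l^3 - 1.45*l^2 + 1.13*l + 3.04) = -2.75*l^3 + 0.9*l^2 - 5.89*l + 0.0499999999999998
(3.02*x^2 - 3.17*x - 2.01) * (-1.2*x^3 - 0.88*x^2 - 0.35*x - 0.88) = -3.624*x^5 + 1.1464*x^4 + 4.1446*x^3 + 0.2207*x^2 + 3.4931*x + 1.7688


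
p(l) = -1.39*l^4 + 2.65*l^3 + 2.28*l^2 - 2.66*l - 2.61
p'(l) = -5.56*l^3 + 7.95*l^2 + 4.56*l - 2.66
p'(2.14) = -10.98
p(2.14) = -1.04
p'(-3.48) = 312.07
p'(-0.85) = 2.62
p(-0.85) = -1.05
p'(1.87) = -2.69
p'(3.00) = -67.55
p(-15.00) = -78762.21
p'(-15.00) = 20482.69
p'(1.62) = 1.95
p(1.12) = -1.19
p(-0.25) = -1.85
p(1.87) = 0.72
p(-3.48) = -281.28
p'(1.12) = 4.61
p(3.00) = -31.11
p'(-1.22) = 13.71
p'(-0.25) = -3.22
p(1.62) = 0.76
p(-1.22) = -3.86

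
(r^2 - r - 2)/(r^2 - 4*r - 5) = (r - 2)/(r - 5)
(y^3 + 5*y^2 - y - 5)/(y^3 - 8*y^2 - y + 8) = (y + 5)/(y - 8)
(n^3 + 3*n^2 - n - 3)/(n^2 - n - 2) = (n^2 + 2*n - 3)/(n - 2)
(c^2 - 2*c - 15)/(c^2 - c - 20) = (c + 3)/(c + 4)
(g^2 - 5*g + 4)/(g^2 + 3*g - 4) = (g - 4)/(g + 4)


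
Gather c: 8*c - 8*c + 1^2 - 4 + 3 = 0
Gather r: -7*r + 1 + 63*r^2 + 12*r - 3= 63*r^2 + 5*r - 2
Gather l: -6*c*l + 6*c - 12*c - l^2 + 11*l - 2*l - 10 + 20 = -6*c - l^2 + l*(9 - 6*c) + 10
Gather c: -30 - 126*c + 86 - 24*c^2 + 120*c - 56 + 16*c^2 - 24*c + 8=-8*c^2 - 30*c + 8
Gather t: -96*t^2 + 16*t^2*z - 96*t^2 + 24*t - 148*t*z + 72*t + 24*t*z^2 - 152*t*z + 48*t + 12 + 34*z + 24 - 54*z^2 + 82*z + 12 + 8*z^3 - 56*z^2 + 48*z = t^2*(16*z - 192) + t*(24*z^2 - 300*z + 144) + 8*z^3 - 110*z^2 + 164*z + 48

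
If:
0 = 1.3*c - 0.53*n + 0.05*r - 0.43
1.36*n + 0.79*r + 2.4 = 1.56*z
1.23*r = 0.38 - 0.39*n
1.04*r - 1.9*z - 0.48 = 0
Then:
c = -0.53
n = -2.01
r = 0.95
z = 0.27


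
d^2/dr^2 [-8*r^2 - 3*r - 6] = -16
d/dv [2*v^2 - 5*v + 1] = 4*v - 5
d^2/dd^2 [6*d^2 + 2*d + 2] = 12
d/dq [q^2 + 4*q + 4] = 2*q + 4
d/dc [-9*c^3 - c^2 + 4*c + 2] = -27*c^2 - 2*c + 4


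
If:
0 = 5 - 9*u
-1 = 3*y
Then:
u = 5/9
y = -1/3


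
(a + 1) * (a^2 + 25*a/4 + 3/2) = a^3 + 29*a^2/4 + 31*a/4 + 3/2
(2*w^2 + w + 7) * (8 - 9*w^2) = -18*w^4 - 9*w^3 - 47*w^2 + 8*w + 56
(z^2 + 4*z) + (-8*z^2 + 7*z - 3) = -7*z^2 + 11*z - 3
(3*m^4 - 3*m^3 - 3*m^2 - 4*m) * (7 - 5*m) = -15*m^5 + 36*m^4 - 6*m^3 - m^2 - 28*m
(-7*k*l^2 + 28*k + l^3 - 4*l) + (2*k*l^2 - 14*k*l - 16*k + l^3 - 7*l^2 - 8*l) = -5*k*l^2 - 14*k*l + 12*k + 2*l^3 - 7*l^2 - 12*l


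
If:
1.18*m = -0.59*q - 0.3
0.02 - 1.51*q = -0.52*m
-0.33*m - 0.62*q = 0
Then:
No Solution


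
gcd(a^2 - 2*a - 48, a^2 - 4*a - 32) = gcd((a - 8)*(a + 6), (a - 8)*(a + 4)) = a - 8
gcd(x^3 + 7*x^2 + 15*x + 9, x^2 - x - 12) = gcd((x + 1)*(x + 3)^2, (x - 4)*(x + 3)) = x + 3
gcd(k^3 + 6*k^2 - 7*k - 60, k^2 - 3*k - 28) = k + 4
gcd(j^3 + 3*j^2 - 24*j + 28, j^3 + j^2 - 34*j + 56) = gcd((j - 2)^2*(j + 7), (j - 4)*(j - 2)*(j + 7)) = j^2 + 5*j - 14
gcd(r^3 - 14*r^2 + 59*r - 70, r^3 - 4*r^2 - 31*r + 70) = r^2 - 9*r + 14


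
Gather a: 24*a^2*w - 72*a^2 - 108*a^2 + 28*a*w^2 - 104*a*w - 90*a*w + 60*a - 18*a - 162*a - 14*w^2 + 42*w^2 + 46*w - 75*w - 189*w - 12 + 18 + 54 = a^2*(24*w - 180) + a*(28*w^2 - 194*w - 120) + 28*w^2 - 218*w + 60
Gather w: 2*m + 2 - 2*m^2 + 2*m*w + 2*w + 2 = -2*m^2 + 2*m + w*(2*m + 2) + 4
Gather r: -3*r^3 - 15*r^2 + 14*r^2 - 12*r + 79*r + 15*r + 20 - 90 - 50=-3*r^3 - r^2 + 82*r - 120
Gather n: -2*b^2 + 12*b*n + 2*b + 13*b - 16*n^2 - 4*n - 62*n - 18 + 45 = -2*b^2 + 15*b - 16*n^2 + n*(12*b - 66) + 27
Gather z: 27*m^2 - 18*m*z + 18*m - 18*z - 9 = 27*m^2 + 18*m + z*(-18*m - 18) - 9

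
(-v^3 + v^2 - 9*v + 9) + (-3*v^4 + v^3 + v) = -3*v^4 + v^2 - 8*v + 9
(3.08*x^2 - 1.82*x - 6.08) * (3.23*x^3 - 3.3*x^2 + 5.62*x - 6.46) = 9.9484*x^5 - 16.0426*x^4 + 3.6772*x^3 - 10.0612*x^2 - 22.4124*x + 39.2768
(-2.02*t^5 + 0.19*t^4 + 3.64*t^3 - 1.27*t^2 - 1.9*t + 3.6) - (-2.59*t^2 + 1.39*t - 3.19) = -2.02*t^5 + 0.19*t^4 + 3.64*t^3 + 1.32*t^2 - 3.29*t + 6.79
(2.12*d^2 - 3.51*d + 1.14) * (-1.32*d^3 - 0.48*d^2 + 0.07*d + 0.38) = -2.7984*d^5 + 3.6156*d^4 + 0.3284*d^3 + 0.0127000000000002*d^2 - 1.254*d + 0.4332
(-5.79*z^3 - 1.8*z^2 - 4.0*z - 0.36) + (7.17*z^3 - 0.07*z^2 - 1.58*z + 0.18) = 1.38*z^3 - 1.87*z^2 - 5.58*z - 0.18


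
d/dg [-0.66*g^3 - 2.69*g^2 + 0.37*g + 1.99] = -1.98*g^2 - 5.38*g + 0.37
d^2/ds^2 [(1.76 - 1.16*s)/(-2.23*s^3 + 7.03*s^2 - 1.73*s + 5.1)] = (34.611384*s^5 - 214.138872*s^4 + 547.167664*s^3 - 404.311968*s^2 - 241.206096*s + 136.136912)/(11.089567*s^9 - 104.878461*s^8 + 356.435172*s^7 - 586.240519*s^6 + 756.230112*s^5 - 937.311771*s^4 + 551.338757*s^3 - 594.34227*s^2 + 134.9919*s - 132.651)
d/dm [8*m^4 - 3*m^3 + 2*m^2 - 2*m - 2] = 32*m^3 - 9*m^2 + 4*m - 2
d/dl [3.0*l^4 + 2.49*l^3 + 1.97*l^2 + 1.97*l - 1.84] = 12.0*l^3 + 7.47*l^2 + 3.94*l + 1.97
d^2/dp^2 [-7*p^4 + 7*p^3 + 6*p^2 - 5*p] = -84*p^2 + 42*p + 12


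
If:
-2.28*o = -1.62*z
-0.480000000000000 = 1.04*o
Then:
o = -0.46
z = -0.65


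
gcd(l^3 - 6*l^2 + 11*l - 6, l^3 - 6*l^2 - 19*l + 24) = l - 1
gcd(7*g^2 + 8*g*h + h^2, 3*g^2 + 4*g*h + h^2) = g + h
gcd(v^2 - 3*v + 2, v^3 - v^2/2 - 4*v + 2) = v - 2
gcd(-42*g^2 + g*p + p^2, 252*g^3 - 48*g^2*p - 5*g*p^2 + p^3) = -42*g^2 + g*p + p^2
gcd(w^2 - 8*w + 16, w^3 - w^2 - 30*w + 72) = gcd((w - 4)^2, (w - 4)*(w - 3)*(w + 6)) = w - 4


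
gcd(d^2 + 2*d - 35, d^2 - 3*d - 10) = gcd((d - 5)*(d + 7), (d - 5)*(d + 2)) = d - 5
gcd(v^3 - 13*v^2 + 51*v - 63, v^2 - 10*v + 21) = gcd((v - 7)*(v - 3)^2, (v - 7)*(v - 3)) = v^2 - 10*v + 21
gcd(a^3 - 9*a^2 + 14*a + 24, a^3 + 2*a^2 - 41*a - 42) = a^2 - 5*a - 6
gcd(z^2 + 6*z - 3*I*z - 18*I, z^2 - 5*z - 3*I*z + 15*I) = z - 3*I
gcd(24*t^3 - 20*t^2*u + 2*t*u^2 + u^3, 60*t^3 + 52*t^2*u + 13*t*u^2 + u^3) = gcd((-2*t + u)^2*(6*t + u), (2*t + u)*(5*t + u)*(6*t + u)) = 6*t + u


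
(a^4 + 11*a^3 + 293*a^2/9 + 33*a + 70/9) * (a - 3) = a^5 + 8*a^4 - 4*a^3/9 - 194*a^2/3 - 821*a/9 - 70/3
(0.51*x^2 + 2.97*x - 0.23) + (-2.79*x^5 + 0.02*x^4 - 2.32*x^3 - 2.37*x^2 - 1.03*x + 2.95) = -2.79*x^5 + 0.02*x^4 - 2.32*x^3 - 1.86*x^2 + 1.94*x + 2.72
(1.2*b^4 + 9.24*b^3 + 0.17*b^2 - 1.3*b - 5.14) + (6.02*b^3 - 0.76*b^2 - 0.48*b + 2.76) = 1.2*b^4 + 15.26*b^3 - 0.59*b^2 - 1.78*b - 2.38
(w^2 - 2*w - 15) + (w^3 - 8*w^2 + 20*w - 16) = w^3 - 7*w^2 + 18*w - 31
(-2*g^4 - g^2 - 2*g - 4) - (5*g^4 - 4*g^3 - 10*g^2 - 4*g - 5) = -7*g^4 + 4*g^3 + 9*g^2 + 2*g + 1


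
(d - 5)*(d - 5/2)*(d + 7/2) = d^3 - 4*d^2 - 55*d/4 + 175/4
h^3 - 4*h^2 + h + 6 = (h - 3)*(h - 2)*(h + 1)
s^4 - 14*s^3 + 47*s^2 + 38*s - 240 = (s - 8)*(s - 5)*(s - 3)*(s + 2)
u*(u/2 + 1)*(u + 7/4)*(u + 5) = u^4/2 + 35*u^3/8 + 89*u^2/8 + 35*u/4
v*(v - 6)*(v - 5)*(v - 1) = v^4 - 12*v^3 + 41*v^2 - 30*v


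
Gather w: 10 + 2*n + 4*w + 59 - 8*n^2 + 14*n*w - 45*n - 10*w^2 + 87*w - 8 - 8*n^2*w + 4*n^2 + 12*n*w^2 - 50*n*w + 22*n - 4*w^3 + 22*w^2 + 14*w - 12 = -4*n^2 - 21*n - 4*w^3 + w^2*(12*n + 12) + w*(-8*n^2 - 36*n + 105) + 49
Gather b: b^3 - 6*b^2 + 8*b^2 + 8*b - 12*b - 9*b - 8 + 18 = b^3 + 2*b^2 - 13*b + 10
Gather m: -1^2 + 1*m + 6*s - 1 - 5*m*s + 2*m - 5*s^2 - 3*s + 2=m*(3 - 5*s) - 5*s^2 + 3*s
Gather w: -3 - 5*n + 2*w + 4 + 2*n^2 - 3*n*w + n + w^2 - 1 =2*n^2 - 4*n + w^2 + w*(2 - 3*n)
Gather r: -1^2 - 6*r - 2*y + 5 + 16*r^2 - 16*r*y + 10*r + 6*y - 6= 16*r^2 + r*(4 - 16*y) + 4*y - 2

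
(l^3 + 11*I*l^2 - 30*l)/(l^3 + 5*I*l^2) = (l + 6*I)/l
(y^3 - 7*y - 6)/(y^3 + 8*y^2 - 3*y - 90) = (y^2 + 3*y + 2)/(y^2 + 11*y + 30)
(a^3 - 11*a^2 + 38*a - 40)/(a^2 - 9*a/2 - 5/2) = 2*(a^2 - 6*a + 8)/(2*a + 1)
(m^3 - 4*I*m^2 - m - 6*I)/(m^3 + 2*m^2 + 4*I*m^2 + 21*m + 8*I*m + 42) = (m^2 - I*m + 2)/(m^2 + m*(2 + 7*I) + 14*I)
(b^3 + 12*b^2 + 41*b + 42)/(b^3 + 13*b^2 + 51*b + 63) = (b + 2)/(b + 3)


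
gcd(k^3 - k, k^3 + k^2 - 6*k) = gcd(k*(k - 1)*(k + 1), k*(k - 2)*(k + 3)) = k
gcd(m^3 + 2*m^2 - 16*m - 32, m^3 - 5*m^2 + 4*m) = m - 4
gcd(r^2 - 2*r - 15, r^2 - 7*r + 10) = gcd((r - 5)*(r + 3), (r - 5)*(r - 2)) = r - 5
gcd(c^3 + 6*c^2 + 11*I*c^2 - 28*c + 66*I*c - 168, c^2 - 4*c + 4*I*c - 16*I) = c + 4*I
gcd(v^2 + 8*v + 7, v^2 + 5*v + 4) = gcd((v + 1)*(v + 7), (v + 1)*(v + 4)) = v + 1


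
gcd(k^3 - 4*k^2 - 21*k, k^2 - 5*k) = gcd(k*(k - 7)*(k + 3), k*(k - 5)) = k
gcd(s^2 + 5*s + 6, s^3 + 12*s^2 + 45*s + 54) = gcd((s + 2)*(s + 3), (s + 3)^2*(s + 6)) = s + 3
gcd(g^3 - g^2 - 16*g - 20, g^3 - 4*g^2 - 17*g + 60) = g - 5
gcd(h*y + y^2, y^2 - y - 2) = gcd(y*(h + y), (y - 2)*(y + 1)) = 1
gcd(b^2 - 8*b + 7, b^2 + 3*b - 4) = b - 1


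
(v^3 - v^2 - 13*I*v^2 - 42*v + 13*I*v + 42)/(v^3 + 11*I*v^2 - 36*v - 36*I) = (v^3 - v^2*(1 + 13*I) + v*(-42 + 13*I) + 42)/(v^3 + 11*I*v^2 - 36*v - 36*I)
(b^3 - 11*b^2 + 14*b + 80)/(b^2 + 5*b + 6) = (b^2 - 13*b + 40)/(b + 3)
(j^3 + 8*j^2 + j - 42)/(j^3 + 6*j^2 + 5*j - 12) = (j^2 + 5*j - 14)/(j^2 + 3*j - 4)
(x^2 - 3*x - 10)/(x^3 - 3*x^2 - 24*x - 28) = (x - 5)/(x^2 - 5*x - 14)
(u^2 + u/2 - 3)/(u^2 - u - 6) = (u - 3/2)/(u - 3)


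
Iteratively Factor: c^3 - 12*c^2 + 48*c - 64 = (c - 4)*(c^2 - 8*c + 16) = (c - 4)^2*(c - 4)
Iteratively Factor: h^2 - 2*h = (h - 2)*(h)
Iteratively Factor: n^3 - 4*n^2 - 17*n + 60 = (n + 4)*(n^2 - 8*n + 15) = (n - 5)*(n + 4)*(n - 3)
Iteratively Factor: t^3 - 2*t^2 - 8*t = (t)*(t^2 - 2*t - 8) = t*(t + 2)*(t - 4)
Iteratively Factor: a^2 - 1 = (a - 1)*(a + 1)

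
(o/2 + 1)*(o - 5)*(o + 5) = o^3/2 + o^2 - 25*o/2 - 25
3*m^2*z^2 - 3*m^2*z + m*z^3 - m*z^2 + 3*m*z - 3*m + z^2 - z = (3*m + z)*(z - 1)*(m*z + 1)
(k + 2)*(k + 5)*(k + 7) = k^3 + 14*k^2 + 59*k + 70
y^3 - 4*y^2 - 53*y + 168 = (y - 8)*(y - 3)*(y + 7)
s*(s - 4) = s^2 - 4*s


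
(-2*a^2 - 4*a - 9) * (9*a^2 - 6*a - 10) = -18*a^4 - 24*a^3 - 37*a^2 + 94*a + 90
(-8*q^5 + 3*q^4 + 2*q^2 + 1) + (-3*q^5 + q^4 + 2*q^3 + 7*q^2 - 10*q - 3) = -11*q^5 + 4*q^4 + 2*q^3 + 9*q^2 - 10*q - 2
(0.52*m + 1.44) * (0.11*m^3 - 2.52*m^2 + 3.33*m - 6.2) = 0.0572*m^4 - 1.152*m^3 - 1.8972*m^2 + 1.5712*m - 8.928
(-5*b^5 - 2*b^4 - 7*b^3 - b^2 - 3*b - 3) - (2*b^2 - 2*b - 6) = -5*b^5 - 2*b^4 - 7*b^3 - 3*b^2 - b + 3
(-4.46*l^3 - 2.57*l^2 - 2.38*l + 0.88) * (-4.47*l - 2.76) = 19.9362*l^4 + 23.7975*l^3 + 17.7318*l^2 + 2.6352*l - 2.4288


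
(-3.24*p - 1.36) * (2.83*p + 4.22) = -9.1692*p^2 - 17.5216*p - 5.7392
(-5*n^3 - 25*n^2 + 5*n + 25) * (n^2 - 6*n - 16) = -5*n^5 + 5*n^4 + 235*n^3 + 395*n^2 - 230*n - 400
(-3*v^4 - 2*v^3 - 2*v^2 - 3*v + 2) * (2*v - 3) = -6*v^5 + 5*v^4 + 2*v^3 + 13*v - 6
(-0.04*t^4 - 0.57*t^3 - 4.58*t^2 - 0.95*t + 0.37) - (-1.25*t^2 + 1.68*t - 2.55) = -0.04*t^4 - 0.57*t^3 - 3.33*t^2 - 2.63*t + 2.92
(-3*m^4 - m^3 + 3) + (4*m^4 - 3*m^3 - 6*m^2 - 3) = m^4 - 4*m^3 - 6*m^2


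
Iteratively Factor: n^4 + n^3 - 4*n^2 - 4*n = (n + 2)*(n^3 - n^2 - 2*n) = (n + 1)*(n + 2)*(n^2 - 2*n) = (n - 2)*(n + 1)*(n + 2)*(n)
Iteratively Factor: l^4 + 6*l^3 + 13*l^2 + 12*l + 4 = (l + 2)*(l^3 + 4*l^2 + 5*l + 2) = (l + 1)*(l + 2)*(l^2 + 3*l + 2) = (l + 1)*(l + 2)^2*(l + 1)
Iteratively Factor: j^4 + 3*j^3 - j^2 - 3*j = (j - 1)*(j^3 + 4*j^2 + 3*j) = (j - 1)*(j + 1)*(j^2 + 3*j) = j*(j - 1)*(j + 1)*(j + 3)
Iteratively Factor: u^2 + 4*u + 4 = (u + 2)*(u + 2)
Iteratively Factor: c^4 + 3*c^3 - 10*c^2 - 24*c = (c + 2)*(c^3 + c^2 - 12*c) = (c - 3)*(c + 2)*(c^2 + 4*c) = c*(c - 3)*(c + 2)*(c + 4)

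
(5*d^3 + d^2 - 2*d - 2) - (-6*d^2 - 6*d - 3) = 5*d^3 + 7*d^2 + 4*d + 1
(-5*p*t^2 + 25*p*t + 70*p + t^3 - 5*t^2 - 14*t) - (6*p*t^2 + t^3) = -11*p*t^2 + 25*p*t + 70*p - 5*t^2 - 14*t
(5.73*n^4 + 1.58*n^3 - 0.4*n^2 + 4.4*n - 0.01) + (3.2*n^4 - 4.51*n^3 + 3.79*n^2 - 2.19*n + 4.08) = 8.93*n^4 - 2.93*n^3 + 3.39*n^2 + 2.21*n + 4.07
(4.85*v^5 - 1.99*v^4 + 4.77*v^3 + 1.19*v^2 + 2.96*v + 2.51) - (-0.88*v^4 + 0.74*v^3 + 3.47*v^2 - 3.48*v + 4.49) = 4.85*v^5 - 1.11*v^4 + 4.03*v^3 - 2.28*v^2 + 6.44*v - 1.98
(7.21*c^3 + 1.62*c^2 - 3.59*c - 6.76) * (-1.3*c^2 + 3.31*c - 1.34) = -9.373*c^5 + 21.7591*c^4 + 0.3678*c^3 - 5.2657*c^2 - 17.565*c + 9.0584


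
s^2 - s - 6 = (s - 3)*(s + 2)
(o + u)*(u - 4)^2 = o*u^2 - 8*o*u + 16*o + u^3 - 8*u^2 + 16*u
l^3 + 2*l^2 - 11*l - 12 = (l - 3)*(l + 1)*(l + 4)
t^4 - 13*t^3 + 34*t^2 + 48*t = t*(t - 8)*(t - 6)*(t + 1)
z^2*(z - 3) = z^3 - 3*z^2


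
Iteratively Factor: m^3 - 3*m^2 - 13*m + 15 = (m + 3)*(m^2 - 6*m + 5) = (m - 1)*(m + 3)*(m - 5)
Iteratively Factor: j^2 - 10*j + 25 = (j - 5)*(j - 5)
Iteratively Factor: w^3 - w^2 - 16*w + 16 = (w - 4)*(w^2 + 3*w - 4) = (w - 4)*(w + 4)*(w - 1)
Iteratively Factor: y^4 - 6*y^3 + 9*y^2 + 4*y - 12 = (y - 2)*(y^3 - 4*y^2 + y + 6) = (y - 2)^2*(y^2 - 2*y - 3) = (y - 3)*(y - 2)^2*(y + 1)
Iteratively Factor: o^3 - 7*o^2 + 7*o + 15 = (o - 3)*(o^2 - 4*o - 5) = (o - 5)*(o - 3)*(o + 1)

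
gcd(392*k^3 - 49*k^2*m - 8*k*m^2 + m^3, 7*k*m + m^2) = 7*k + m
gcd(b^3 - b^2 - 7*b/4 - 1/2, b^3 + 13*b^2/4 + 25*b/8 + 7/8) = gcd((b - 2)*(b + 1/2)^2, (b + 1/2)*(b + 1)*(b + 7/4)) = b + 1/2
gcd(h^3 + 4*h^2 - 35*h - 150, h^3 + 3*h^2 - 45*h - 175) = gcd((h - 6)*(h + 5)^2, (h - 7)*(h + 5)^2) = h^2 + 10*h + 25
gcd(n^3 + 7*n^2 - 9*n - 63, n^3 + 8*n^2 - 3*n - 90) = n - 3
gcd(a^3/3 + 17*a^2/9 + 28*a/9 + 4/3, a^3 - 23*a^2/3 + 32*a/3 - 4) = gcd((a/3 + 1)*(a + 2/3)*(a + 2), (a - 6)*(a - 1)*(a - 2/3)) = 1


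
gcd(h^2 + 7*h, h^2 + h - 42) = h + 7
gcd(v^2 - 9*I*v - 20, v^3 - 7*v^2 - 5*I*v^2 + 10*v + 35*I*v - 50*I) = v - 5*I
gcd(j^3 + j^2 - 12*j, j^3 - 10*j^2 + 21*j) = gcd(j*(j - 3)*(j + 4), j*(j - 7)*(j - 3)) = j^2 - 3*j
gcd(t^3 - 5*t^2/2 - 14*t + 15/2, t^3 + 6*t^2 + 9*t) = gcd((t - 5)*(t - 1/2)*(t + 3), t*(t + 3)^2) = t + 3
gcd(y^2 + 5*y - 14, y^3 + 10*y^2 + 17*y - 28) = y + 7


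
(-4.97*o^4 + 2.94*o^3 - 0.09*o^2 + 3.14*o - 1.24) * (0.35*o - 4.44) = -1.7395*o^5 + 23.0958*o^4 - 13.0851*o^3 + 1.4986*o^2 - 14.3756*o + 5.5056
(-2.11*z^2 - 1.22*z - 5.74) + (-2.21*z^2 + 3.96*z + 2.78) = -4.32*z^2 + 2.74*z - 2.96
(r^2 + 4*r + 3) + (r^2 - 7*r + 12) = 2*r^2 - 3*r + 15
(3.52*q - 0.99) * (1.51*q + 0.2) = 5.3152*q^2 - 0.7909*q - 0.198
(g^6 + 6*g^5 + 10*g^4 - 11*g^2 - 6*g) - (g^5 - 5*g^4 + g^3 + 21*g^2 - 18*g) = g^6 + 5*g^5 + 15*g^4 - g^3 - 32*g^2 + 12*g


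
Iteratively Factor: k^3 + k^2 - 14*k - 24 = (k - 4)*(k^2 + 5*k + 6) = (k - 4)*(k + 2)*(k + 3)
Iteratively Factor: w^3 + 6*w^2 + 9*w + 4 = (w + 4)*(w^2 + 2*w + 1) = (w + 1)*(w + 4)*(w + 1)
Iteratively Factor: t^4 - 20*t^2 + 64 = (t + 4)*(t^3 - 4*t^2 - 4*t + 16) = (t - 4)*(t + 4)*(t^2 - 4) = (t - 4)*(t + 2)*(t + 4)*(t - 2)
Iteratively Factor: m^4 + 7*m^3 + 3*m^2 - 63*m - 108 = (m - 3)*(m^3 + 10*m^2 + 33*m + 36) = (m - 3)*(m + 4)*(m^2 + 6*m + 9) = (m - 3)*(m + 3)*(m + 4)*(m + 3)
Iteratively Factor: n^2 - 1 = (n + 1)*(n - 1)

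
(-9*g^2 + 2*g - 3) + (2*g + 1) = -9*g^2 + 4*g - 2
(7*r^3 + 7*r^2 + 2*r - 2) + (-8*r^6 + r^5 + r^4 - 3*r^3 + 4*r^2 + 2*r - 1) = -8*r^6 + r^5 + r^4 + 4*r^3 + 11*r^2 + 4*r - 3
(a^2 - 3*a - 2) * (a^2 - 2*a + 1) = a^4 - 5*a^3 + 5*a^2 + a - 2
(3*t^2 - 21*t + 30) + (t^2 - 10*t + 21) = 4*t^2 - 31*t + 51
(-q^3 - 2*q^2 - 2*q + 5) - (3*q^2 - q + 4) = -q^3 - 5*q^2 - q + 1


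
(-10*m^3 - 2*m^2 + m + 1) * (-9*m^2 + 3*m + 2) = 90*m^5 - 12*m^4 - 35*m^3 - 10*m^2 + 5*m + 2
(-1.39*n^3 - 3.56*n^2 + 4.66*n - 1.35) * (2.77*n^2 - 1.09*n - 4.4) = -3.8503*n^5 - 8.3461*n^4 + 22.9046*n^3 + 6.8451*n^2 - 19.0325*n + 5.94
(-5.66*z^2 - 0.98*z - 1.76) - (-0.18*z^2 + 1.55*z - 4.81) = -5.48*z^2 - 2.53*z + 3.05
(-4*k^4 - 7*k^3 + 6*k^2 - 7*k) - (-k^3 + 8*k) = -4*k^4 - 6*k^3 + 6*k^2 - 15*k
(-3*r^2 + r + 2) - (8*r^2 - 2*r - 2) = -11*r^2 + 3*r + 4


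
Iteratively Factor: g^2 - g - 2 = (g + 1)*(g - 2)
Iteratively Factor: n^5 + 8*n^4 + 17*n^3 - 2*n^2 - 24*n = (n + 4)*(n^4 + 4*n^3 + n^2 - 6*n) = (n + 3)*(n + 4)*(n^3 + n^2 - 2*n) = n*(n + 3)*(n + 4)*(n^2 + n - 2) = n*(n + 2)*(n + 3)*(n + 4)*(n - 1)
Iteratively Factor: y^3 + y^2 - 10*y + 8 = (y + 4)*(y^2 - 3*y + 2) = (y - 2)*(y + 4)*(y - 1)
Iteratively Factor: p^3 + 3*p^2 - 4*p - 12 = (p + 3)*(p^2 - 4) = (p + 2)*(p + 3)*(p - 2)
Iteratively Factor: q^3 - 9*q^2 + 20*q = (q)*(q^2 - 9*q + 20) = q*(q - 5)*(q - 4)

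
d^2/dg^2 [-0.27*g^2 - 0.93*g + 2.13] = -0.540000000000000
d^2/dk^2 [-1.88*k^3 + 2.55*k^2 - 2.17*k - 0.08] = 5.1 - 11.28*k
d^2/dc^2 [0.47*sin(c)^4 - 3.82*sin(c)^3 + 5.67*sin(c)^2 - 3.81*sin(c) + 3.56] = -7.52*sin(c)^4 + 34.38*sin(c)^3 - 17.04*sin(c)^2 - 19.11*sin(c) + 11.34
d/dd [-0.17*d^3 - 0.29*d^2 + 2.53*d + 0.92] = -0.51*d^2 - 0.58*d + 2.53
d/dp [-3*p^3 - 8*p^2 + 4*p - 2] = -9*p^2 - 16*p + 4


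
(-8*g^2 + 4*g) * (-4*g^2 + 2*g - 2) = 32*g^4 - 32*g^3 + 24*g^2 - 8*g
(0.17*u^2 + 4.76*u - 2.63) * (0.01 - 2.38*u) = -0.4046*u^3 - 11.3271*u^2 + 6.307*u - 0.0263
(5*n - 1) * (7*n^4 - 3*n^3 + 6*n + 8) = 35*n^5 - 22*n^4 + 3*n^3 + 30*n^2 + 34*n - 8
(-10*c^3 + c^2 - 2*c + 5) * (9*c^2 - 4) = -90*c^5 + 9*c^4 + 22*c^3 + 41*c^2 + 8*c - 20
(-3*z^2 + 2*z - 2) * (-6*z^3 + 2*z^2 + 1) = 18*z^5 - 18*z^4 + 16*z^3 - 7*z^2 + 2*z - 2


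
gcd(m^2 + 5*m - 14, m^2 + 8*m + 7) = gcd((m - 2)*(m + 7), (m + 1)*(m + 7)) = m + 7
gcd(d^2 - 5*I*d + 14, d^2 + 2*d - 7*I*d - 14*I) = d - 7*I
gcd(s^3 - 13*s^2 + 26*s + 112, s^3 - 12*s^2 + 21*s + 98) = s^2 - 5*s - 14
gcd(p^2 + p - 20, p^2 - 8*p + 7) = 1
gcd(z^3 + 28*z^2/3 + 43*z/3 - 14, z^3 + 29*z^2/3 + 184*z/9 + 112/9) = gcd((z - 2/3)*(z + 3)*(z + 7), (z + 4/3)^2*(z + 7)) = z + 7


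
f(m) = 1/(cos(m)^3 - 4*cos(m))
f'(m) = (3*sin(m)*cos(m)^2 - 4*sin(m))/(cos(m)^3 - 4*cos(m))^2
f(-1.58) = 27.16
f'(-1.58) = 2951.22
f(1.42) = -1.67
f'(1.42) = -10.89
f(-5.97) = -0.34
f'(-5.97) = -0.05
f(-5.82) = -0.35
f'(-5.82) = -0.09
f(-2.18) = 0.48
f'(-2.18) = 0.56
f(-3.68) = 0.36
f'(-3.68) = -0.12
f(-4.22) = 0.56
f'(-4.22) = -0.92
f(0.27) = -0.34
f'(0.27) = -0.04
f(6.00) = -0.34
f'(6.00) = 0.04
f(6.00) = -0.34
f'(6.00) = 0.04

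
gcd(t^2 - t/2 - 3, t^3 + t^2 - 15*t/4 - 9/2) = t^2 - t/2 - 3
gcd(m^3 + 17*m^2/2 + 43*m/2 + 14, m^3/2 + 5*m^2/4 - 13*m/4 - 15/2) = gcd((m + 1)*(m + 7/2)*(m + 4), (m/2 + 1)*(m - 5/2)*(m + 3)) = 1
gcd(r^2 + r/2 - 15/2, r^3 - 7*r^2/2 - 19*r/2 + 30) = r^2 + r/2 - 15/2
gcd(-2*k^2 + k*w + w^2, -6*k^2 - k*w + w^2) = 2*k + w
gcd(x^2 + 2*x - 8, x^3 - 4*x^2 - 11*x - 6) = 1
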